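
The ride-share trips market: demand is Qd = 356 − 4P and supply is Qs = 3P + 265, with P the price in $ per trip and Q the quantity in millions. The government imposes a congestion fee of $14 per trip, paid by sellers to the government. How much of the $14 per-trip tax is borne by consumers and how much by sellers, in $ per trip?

Consumers bear $6 per trip; sellers bear $8 per trip.

Without the tax, 356 − 4P = 3P + 265 gives 7P = 91, so P* = $13 and Q* = 304.
With the tax collected from sellers, supply shifts: Qs = 3(P − 14) + 265.
Solving gives Q = 280 with consumers paying $19 and sellers receiving $5 (the $14 wedge).
Burden on consumers: $6; on sellers: $8. (They sum to $14.)
The less price-elastic side of the market bears the larger share of a per-unit tax.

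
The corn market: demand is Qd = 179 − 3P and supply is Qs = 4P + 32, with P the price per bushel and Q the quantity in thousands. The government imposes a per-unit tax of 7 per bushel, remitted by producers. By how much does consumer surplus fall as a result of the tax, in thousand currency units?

Without the tax, 179 − 3P = 4P + 32 gives 7P = 147, so P* = 21 and Q* = 116.
With the tax collected from producers, supply shifts: Qs = 4(P − 7) + 32.
Solving gives Q = 104 with buyers paying 25 and producers receiving 18 (the 7 wedge).
ΔCS is the trapezoid between Q = 104 and Q = 116 of height 4: ½ · (116 + 104) · 4 = 440.

Consumer surplus falls by 440 thousand.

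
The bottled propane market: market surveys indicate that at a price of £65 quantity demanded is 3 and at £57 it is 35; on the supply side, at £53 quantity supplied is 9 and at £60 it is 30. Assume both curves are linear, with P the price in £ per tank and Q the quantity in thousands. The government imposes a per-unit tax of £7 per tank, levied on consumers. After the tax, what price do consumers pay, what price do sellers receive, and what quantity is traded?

Consumers pay £62; sellers receive £55; quantity = 15.

Demand slope: (35 − 3)/(57 − 65) = -4, so Qd = 263 − 4P.
Supply slope: (30 − 9)/(60 − 53) = 3, so Qs = 3P − 150.
Without the tax, 263 − 4P = 3P − 150 gives 7P = 413, so P* = £59 and Q* = 27.
With the tax collected from consumers, demand (in seller-price terms) shifts: Qd = 263 − 4(P + 7).
Solving gives Q = 15 with consumers paying £62 and sellers receiving £55 (the £7 wedge).
The less price-elastic side of the market bears the larger share of a per-unit tax.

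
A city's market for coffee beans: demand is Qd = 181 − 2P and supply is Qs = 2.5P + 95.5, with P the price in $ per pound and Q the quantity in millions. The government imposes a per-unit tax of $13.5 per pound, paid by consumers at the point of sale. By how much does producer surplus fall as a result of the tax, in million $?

Producer surplus falls by $813 million.

Before the tax: set 181 − 2P = 2.5P + 95.5 → P* = $19, Q* = 143.
With the tax collected from consumers, demand (in seller-price terms) shifts: Qd = 181 − 2(P + 13.5).
New equilibrium: consumers pay $26.5, producers receive $13, Q = 128. (Wedge: Pb − Ps = 13.5.)
ΔPS is the trapezoid between Q = 128 and Q = 143 of height $6: ½ · (143 + 128) · 6 = $813.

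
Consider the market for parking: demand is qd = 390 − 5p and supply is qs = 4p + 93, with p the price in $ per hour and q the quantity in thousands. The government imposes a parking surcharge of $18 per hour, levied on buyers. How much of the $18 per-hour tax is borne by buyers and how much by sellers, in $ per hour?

Buyers bear $8 per hour; sellers bear $10 per hour.

Without the tax, 390 − 5p = 4p + 93 gives 9p = 297, so p* = $33 and q* = 225.
With the tax collected from buyers, demand (in seller-price terms) shifts: qd = 390 − 5(p + 18).
Solving gives q = 185 with buyers paying $41 and sellers receiving $23 (the $18 wedge).
Burden on buyers: $8; on sellers: $10. (They sum to $18.)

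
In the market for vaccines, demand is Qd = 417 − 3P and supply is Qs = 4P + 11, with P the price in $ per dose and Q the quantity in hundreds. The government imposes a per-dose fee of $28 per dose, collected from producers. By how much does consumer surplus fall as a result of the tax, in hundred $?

Without the tax, 417 − 3P = 4P + 11 gives 7P = 406, so P* = $58 and Q* = 243.
With the tax collected from producers, supply shifts: Qs = 4(P − 28) + 11.
New equilibrium: buyers pay $74, producers receive $46, Q = 195. (Wedge: Pb − Ps = 28.)
ΔCS is the trapezoid between Q = 195 and Q = 243 of height $16: ½ · (243 + 195) · 16 = $3504.

Consumer surplus falls by $3504 hundred.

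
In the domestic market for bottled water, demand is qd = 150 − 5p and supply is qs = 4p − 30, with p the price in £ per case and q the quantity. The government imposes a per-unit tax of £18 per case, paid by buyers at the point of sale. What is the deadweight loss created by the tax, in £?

Before the tax: set 150 − 5p = 4p − 30 → p* = £20, q* = 50.
With the tax collected from buyers, demand (in seller-price terms) shifts: qd = 150 − 5(p + 18).
Solving gives q = 10 with buyers paying £28 and producers receiving £10 (the £18 wedge).
Quantity falls by |ΔQ| = |50 − 10| = 40.
DWL = ½ · t · |ΔQ| = ½ · 18 · 40 = £360.

Deadweight loss = £360.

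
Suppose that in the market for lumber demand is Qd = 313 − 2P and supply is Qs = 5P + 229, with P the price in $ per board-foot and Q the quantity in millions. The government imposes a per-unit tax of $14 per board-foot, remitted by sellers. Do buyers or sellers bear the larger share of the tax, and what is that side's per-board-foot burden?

Buyers bear the larger share: $10 per board-foot.

Without the tax, 313 − 2P = 5P + 229 gives 7P = 84, so P* = $12 and Q* = 289.
With the tax collected from sellers, supply shifts: Qs = 5(P − 14) + 229.
Solving gives Q = 269 with buyers paying $22 and sellers receiving $8 (the $14 wedge).
Per-board-foot burden: buyers $10, sellers $4.
Buyers take the larger share because demand is less price-elastic here (demand slope 2 vs supply slope 5).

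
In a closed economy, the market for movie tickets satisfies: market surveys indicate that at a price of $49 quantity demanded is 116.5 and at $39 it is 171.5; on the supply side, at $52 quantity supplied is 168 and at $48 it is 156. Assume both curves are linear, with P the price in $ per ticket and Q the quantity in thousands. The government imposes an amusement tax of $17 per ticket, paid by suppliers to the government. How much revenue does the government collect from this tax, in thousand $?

Tax revenue = $1887 thousand.

Demand slope: (171.5 − 116.5)/(39 − 49) = -5.5, so Qd = 386 − 5.5P.
Supply slope: (156 − 168)/(48 − 52) = 3, so Qs = 3P + 12.
Before the tax: set 386 − 5.5P = 3P + 12 → P* = $44, Q* = 144.
With the tax collected from suppliers, supply shifts: Qs = 3(P − 17) + 12.
New equilibrium: buyers pay $50, suppliers receive $33, Q = 111. (Wedge: Pb − Ps = 17.)
Revenue = t · Q = 17 · 111 = $1887.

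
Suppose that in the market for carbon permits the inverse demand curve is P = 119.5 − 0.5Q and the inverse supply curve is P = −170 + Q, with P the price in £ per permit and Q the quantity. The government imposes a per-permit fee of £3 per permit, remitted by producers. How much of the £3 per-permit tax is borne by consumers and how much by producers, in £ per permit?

Rewrite in direct form: Qd = 239 − 2P and Qs = P + 170.
Before the tax: set 239 − 2P = P + 170 → P* = £23, Q* = 193.
With the tax collected from producers, supply shifts: Qs = (P − 3) + 170.
New equilibrium: consumers pay £24, producers receive £21, Q = 191. (Wedge: Pb − Ps = 3.)
Burden on consumers: £1; on producers: £2. (They sum to £3.)
The less price-elastic side of the market bears the larger share of a per-unit tax.

Consumers bear £1 per permit; producers bear £2 per permit.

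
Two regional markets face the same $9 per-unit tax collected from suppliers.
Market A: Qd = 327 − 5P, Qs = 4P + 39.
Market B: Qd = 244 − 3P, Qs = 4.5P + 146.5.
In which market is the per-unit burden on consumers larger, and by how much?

Market B, by $1.4.

Market A: pre-tax P* = $32, Q* = 167; post-tax Q = 147; per-unit burden on consumers = $4.
Market B: pre-tax P* = $13, Q* = 205; post-tax Q = 188.8; per-unit burden on consumers = $5.4.
Difference: $4 vs $5.4 → market B is larger by $1.4.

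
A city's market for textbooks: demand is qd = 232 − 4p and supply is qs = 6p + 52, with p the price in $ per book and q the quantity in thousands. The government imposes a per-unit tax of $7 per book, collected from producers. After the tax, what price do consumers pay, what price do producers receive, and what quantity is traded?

Consumers pay $22.2; producers receive $15.2; quantity = 143.2.

Before the tax: set 232 − 4p = 6p + 52 → p* = $18, q* = 160.
With the tax collected from producers, supply shifts: qs = 6(p − 7) + 52.
New equilibrium: consumers pay $22.2, producers receive $15.2, q = 143.2. (Wedge: pb − ps = 7.)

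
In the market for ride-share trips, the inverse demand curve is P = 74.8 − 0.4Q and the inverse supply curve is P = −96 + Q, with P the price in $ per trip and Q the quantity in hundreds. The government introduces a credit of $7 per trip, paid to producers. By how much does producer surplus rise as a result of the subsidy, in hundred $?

Inverting to Q(P) form: Qd = 187 − 2.5P; Qs = P + 96.
Before the subsidy: set 187 − 2.5P = P + 96 → P* = $26, Q* = 122.
With a per-unit subsidy paid to producers, each receives P + 7 per unit sold, so supply becomes Qs = (P + 7) + 96.
New equilibrium: buyers pay $24, producers receive $31, Q = 127. (Wedge: Pb − Ps = −7.)
ΔPS is the trapezoid between Q = 127 and Q = 122 of height $5: ½ · (122 + 127) · 5 = $622.5.

Producer surplus rises by $622.5 hundred.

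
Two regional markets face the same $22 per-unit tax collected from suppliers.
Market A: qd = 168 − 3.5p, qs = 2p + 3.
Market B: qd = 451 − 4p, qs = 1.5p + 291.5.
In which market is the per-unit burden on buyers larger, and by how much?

Market A: pre-tax p* = $30, q* = 63; post-tax q = 35; per-unit burden on buyers = $8.
Market B: pre-tax p* = $29, q* = 335; post-tax q = 311; per-unit burden on buyers = $6.
Difference: $8 vs $6 → market A is larger by $2.

Market A, by $2.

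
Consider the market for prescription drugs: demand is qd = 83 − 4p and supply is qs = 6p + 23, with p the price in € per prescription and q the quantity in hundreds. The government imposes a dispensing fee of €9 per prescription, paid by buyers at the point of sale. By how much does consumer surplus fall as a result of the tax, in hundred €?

Before the tax: set 83 − 4p = 6p + 23 → p* = €6, q* = 59.
With the tax collected from buyers, demand (in seller-price terms) shifts: qd = 83 − 4(p + 9).
New equilibrium: buyers pay €11.4, sellers receive €2.4, q = 37.4. (Wedge: pb − ps = 9.)
ΔCS is the trapezoid between Q = 37.4 and Q = 59 of height €5.4: ½ · (59 + 37.4) · 5.4 = €260.28.

Consumer surplus falls by €260.28 hundred.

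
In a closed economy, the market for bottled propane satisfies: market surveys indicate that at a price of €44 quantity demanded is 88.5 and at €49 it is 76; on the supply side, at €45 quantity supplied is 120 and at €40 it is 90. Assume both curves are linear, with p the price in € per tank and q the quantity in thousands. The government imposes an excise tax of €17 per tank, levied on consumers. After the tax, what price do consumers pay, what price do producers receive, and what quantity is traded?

Consumers pay €53; producers receive €36; quantity = 66.

Demand slope: (76 − 88.5)/(49 − 44) = -2.5, so qd = 198.5 − 2.5p.
Supply slope: (90 − 120)/(40 − 45) = 6, so qs = 6p − 150.
Before the tax: set 198.5 − 2.5p = 6p − 150 → p* = €41, q* = 96.
With the tax collected from consumers, demand (in seller-price terms) shifts: qd = 198.5 − 2.5(p + 17).
Solving gives q = 66 with consumers paying €53 and producers receiving €36 (the €17 wedge).
The less price-elastic side of the market bears the larger share of a per-unit tax.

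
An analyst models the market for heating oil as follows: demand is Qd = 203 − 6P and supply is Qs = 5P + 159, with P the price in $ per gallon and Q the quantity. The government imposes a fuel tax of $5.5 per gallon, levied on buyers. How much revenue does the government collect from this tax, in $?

Before the tax: set 203 − 6P = 5P + 159 → P* = $4, Q* = 179.
With the tax collected from buyers, demand (in seller-price terms) shifts: Qd = 203 − 6(P + 5.5).
Solving gives Q = 164 with buyers paying $6.5 and suppliers receiving $1 (the $5.5 wedge).
Revenue = t · Q = 5.5 · 164 = $902.

Tax revenue = $902.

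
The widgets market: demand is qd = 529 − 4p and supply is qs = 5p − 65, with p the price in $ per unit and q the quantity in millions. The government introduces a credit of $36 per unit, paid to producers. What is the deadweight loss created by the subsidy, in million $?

Deadweight loss = $1440 million.

Before the subsidy: set 529 − 4p = 5p − 65 → p* = $66, q* = 265.
With a per-unit subsidy paid to producers, each receives p + 36 per unit sold, so supply becomes qs = 5(p + 36) − 65.
Solving gives q = 345 with buyers paying $46 and producers receiving $82 (the $36 wedge).
Quantity rises by |ΔQ| = |265 − 345| = 80.
DWL = ½ · t · |ΔQ| = ½ · 36 · 80 = $1440.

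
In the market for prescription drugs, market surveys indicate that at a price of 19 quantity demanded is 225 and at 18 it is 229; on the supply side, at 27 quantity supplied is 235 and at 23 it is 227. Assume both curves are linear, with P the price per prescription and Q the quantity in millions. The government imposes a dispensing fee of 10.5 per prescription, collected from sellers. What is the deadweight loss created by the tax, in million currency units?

Deadweight loss = 73.5 million.

Demand slope: (229 − 225)/(18 − 19) = -4, so Qd = 301 − 4P.
Supply slope: (227 − 235)/(23 − 27) = 2, so Qs = 2P + 181.
Before the tax: set 301 − 4P = 2P + 181 → P* = 20, Q* = 221.
With the tax collected from sellers, supply shifts: Qs = 2(P − 10.5) + 181.
Solving gives Q = 207 with buyers paying 23.5 and sellers receiving 13 (the 10.5 wedge).
Quantity falls by |ΔQ| = |221 − 207| = 14.
DWL = ½ · t · |ΔQ| = ½ · 10.5 · 14 = 73.5.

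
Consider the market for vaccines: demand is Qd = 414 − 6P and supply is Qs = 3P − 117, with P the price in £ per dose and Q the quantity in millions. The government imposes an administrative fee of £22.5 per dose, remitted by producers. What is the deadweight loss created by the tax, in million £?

Before the tax: set 414 − 6P = 3P − 117 → P* = £59, Q* = 60.
With the tax collected from producers, supply shifts: Qs = 3(P − 22.5) − 117.
Solving gives Q = 15 with consumers paying £66.5 and producers receiving £44 (the £22.5 wedge).
Quantity falls by |ΔQ| = |60 − 15| = 45.
DWL = ½ · t · |ΔQ| = ½ · 22.5 · 45 = £506.25.

Deadweight loss = £506.25 million.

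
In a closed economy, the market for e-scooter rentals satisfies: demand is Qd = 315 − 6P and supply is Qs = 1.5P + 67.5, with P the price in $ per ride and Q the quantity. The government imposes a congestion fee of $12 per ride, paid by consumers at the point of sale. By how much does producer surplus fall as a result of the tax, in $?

Producer surplus falls by $1054.08.

Before the tax: set 315 − 6P = 1.5P + 67.5 → P* = $33, Q* = 117.
With the tax collected from consumers, demand (in seller-price terms) shifts: Qd = 315 − 6(P + 12).
New equilibrium: consumers pay $35.4, suppliers receive $23.4, Q = 102.6. (Wedge: Pb − Ps = 12.)
ΔPS is the trapezoid between Q = 102.6 and Q = 117 of height $9.6: ½ · (117 + 102.6) · 9.6 = $1054.08.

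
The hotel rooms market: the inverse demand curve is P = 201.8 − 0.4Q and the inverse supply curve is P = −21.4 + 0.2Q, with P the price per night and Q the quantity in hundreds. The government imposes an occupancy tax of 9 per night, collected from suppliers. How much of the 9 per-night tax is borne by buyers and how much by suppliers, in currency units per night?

Rewrite in direct form: Qd = 504.5 − 2.5P and Qs = 5P + 107.
Without the tax, 504.5 − 2.5P = 5P + 107 gives 7.5P = 397.5, so P* = 53 and Q* = 372.
With the tax collected from suppliers, supply shifts: Qs = 5(P − 9) + 107.
New equilibrium: buyers pay 59, suppliers receive 50, Q = 357. (Wedge: Pb − Ps = 9.)
Burden on buyers: 6; on suppliers: 3. (They sum to 9.)
The less price-elastic side of the market bears the larger share of a per-unit tax.

Buyers bear 6 per night; suppliers bear 3 per night.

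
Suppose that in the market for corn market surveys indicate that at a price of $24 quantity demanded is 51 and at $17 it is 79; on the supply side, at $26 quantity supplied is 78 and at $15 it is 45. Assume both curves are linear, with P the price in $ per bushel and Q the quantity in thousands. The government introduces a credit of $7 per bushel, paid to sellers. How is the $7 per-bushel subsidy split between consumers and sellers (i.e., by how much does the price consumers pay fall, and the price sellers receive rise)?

Consumers gain $3 per bushel; sellers gain $4 per bushel.

Demand slope: (79 − 51)/(17 − 24) = -4, so Qd = 147 − 4P.
Supply slope: (45 − 78)/(15 − 26) = 3, so Qs = 3P.
Without the subsidy, 147 − 4P = 3P gives 7P = 147, so P* = $21 and Q* = 63.
With a per-unit subsidy paid to sellers, each receives P + 7 per unit sold, so supply becomes Qs = 3(P + 7).
Solving gives Q = 75 with consumers paying $18 and sellers receiving $25 (the $7 wedge).
Gain to consumers: $3; to sellers: $4. (They sum to $7.)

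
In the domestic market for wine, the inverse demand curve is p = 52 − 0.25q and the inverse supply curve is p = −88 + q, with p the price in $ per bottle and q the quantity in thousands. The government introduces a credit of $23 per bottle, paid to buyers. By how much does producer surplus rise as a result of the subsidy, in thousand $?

Producer surplus rises by $2230.08 thousand.

Inverting to q(p) form: qd = 208 − 4p; qs = p + 88.
Before the subsidy: set 208 − 4p = p + 88 → p* = $24, q* = 112.
With a per-unit subsidy paid to buyers, each effectively pays p − 23, so demand becomes qd = 208 − 4(p − 23).
Solving gives q = 130.4 with buyers paying $19.4 and producers receiving $42.4 (the $23 wedge).
ΔPS is the trapezoid between Q = 130.4 and Q = 112 of height $18.4: ½ · (112 + 130.4) · 18.4 = $2230.08.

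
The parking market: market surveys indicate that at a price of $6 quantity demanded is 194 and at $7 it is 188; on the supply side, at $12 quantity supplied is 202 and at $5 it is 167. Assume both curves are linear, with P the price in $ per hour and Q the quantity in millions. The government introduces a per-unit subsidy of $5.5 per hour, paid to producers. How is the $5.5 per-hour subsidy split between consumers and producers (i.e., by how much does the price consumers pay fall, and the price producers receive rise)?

Demand slope: (188 − 194)/(7 − 6) = -6, so Qd = 230 − 6P.
Supply slope: (167 − 202)/(5 − 12) = 5, so Qs = 5P + 142.
Before the subsidy: set 230 − 6P = 5P + 142 → P* = $8, Q* = 182.
With a per-unit subsidy paid to producers, each receives P + 5.5 per unit sold, so supply becomes Qs = 5(P + 5.5) + 142.
Solving gives Q = 197 with consumers paying $5.5 and producers receiving $11 (the $5.5 wedge).
Gain to consumers: $2.5; to producers: $3. (They sum to $5.5.)

Consumers gain $2.5 per hour; producers gain $3 per hour.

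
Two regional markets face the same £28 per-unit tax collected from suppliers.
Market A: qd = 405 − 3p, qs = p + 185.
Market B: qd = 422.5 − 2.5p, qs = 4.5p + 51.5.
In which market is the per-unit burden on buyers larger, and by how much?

Market A: pre-tax p* = £55, q* = 240; post-tax q = 219; per-unit burden on buyers = £7.
Market B: pre-tax p* = £53, q* = 290; post-tax q = 245; per-unit burden on buyers = £18.
Difference: £7 vs £18 → market B is larger by £11.

Market B, by £11.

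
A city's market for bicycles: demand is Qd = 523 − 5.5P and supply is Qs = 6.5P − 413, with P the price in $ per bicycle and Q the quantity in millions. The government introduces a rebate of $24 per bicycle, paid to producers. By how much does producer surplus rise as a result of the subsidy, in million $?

Before the subsidy: set 523 − 5.5P = 6.5P − 413 → P* = $78, Q* = 94.
With a per-unit subsidy paid to producers, each receives P + 24 per unit sold, so supply becomes Qs = 6.5(P + 24) − 413.
New equilibrium: consumers pay $65, producers receive $89, Q = 165.5. (Wedge: Pb − Ps = −24.)
ΔPS is the trapezoid between Q = 165.5 and Q = 94 of height $11: ½ · (94 + 165.5) · 11 = $1427.25.

Producer surplus rises by $1427.25 million.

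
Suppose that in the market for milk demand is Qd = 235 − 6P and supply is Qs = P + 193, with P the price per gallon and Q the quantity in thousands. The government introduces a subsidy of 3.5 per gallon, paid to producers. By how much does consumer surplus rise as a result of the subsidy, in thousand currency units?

Consumer surplus rises by 100.25 thousand.

Without the subsidy, 235 − 6P = P + 193 gives 7P = 42, so P* = 6 and Q* = 199.
With a per-unit subsidy paid to producers, each receives P + 3.5 per unit sold, so supply becomes Qs = (P + 3.5) + 193.
New equilibrium: buyers pay 5.5, producers receive 9, Q = 202. (Wedge: Pb − Ps = −3.5.)
ΔCS is the trapezoid between Q = 202 and Q = 199 of height 0.5: ½ · (199 + 202) · 0.5 = 100.25.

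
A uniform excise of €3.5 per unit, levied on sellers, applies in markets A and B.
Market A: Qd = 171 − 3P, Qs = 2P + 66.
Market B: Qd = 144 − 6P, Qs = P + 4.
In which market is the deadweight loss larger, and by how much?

Market A, by €2.1.

Market A: pre-tax P* = €21, Q* = 108; post-tax Q = 103.8; deadweight loss = €7.35.
Market B: pre-tax P* = €20, Q* = 24; post-tax Q = 21; deadweight loss = €5.25.
Difference: €7.35 vs €5.25 → market A is larger by €2.1.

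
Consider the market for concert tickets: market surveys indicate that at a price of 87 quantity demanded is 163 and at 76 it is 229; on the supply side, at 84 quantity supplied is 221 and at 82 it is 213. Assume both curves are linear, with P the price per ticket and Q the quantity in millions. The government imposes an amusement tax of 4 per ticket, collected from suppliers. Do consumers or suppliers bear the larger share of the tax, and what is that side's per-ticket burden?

Suppliers bear the larger share: 2.4 per ticket.

Demand slope: (229 − 163)/(76 − 87) = -6, so Qd = 685 − 6P.
Supply slope: (213 − 221)/(82 − 84) = 4, so Qs = 4P − 115.
Without the tax, 685 − 6P = 4P − 115 gives 10P = 800, so P* = 80 and Q* = 205.
With the tax collected from suppliers, supply shifts: Qs = 4(P − 4) − 115.
New equilibrium: consumers pay 81.6, suppliers receive 77.6, Q = 195.4. (Wedge: Pb − Ps = 4.)
Per-ticket burden: consumers 1.6, suppliers 2.4.
Suppliers take the larger share because supply is less price-elastic here (demand slope 6 vs supply slope 4).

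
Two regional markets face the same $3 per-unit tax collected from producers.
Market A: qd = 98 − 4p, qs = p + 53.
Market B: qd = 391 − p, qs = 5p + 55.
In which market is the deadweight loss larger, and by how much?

Market A: pre-tax p* = $9, q* = 62; post-tax q = 59.6; deadweight loss = $3.6.
Market B: pre-tax p* = $56, q* = 335; post-tax q = 332.5; deadweight loss = $3.75.
Difference: $3.6 vs $3.75 → market B is larger by $0.15.

Market B, by $0.15.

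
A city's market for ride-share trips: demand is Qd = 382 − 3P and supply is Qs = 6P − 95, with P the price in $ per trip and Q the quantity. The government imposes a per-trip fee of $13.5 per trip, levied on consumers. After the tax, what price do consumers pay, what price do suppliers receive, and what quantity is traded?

Consumers pay $62; suppliers receive $48.5; quantity = 196.

Before the tax: set 382 − 3P = 6P − 95 → P* = $53, Q* = 223.
With the tax collected from consumers, demand (in seller-price terms) shifts: Qd = 382 − 3(P + 13.5).
New equilibrium: consumers pay $62, suppliers receive $48.5, Q = 196. (Wedge: Pb − Ps = 13.5.)
The less price-elastic side of the market bears the larger share of a per-unit tax.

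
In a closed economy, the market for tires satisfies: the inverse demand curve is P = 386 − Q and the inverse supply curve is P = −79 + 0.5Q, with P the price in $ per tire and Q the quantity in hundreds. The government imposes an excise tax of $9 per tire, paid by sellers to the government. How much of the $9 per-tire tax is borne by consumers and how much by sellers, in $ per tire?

Rewrite in direct form: Qd = 386 − P and Qs = 2P + 158.
Without the tax, 386 − P = 2P + 158 gives 3P = 228, so P* = $76 and Q* = 310.
With the tax collected from sellers, supply shifts: Qs = 2(P − 9) + 158.
New equilibrium: consumers pay $82, sellers receive $73, Q = 304. (Wedge: Pb − Ps = 9.)
Burden on consumers: $6; on sellers: $3. (They sum to $9.)

Consumers bear $6 per tire; sellers bear $3 per tire.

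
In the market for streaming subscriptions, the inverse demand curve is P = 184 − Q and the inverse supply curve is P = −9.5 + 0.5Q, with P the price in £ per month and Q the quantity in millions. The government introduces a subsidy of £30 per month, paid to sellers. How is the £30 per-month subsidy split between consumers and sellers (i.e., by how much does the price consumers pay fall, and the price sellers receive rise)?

Consumers gain £20 per month; sellers gain £10 per month.

Rewrite in direct form: Qd = 184 − P and Qs = 2P + 19.
Before the subsidy: set 184 − P = 2P + 19 → P* = £55, Q* = 129.
With a per-unit subsidy paid to sellers, each receives P + 30 per unit sold, so supply becomes Qs = 2(P + 30) + 19.
New equilibrium: consumers pay £35, sellers receive £65, Q = 149. (Wedge: Pb − Ps = −30.)
Gain to consumers: £20; to sellers: £10. (They sum to £30.)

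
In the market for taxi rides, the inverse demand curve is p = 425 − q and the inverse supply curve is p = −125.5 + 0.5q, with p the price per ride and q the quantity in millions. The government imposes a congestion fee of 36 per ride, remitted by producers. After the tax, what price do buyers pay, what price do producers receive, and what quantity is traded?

Buyers pay 82; producers receive 46; quantity = 343.

Rewrite in direct form: qd = 425 − p and qs = 2p + 251.
Without the tax, 425 − p = 2p + 251 gives 3p = 174, so p* = 58 and q* = 367.
With the tax collected from producers, supply shifts: qs = 2(p − 36) + 251.
New equilibrium: buyers pay 82, producers receive 46, q = 343. (Wedge: pb − ps = 36.)
The less price-elastic side of the market bears the larger share of a per-unit tax.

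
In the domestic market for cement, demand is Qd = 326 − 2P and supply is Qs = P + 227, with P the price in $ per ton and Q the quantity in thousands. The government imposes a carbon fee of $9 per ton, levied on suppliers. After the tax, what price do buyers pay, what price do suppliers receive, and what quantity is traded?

Without the tax, 326 − 2P = P + 227 gives 3P = 99, so P* = $33 and Q* = 260.
With the tax collected from suppliers, supply shifts: Qs = (P − 9) + 227.
New equilibrium: buyers pay $36, suppliers receive $27, Q = 254. (Wedge: Pb − Ps = 9.)

Buyers pay $36; suppliers receive $27; quantity = 254.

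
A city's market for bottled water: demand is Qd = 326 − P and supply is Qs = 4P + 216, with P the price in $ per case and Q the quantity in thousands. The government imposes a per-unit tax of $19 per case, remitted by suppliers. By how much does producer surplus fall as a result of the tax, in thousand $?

Without the tax, 326 − P = 4P + 216 gives 5P = 110, so P* = $22 and Q* = 304.
With the tax collected from suppliers, supply shifts: Qs = 4(P − 19) + 216.
New equilibrium: buyers pay $37.2, suppliers receive $18.2, Q = 288.8. (Wedge: Pb − Ps = 19.)
ΔPS is the trapezoid between Q = 288.8 and Q = 304 of height $3.8: ½ · (304 + 288.8) · 3.8 = $1126.32.

Producer surplus falls by $1126.32 thousand.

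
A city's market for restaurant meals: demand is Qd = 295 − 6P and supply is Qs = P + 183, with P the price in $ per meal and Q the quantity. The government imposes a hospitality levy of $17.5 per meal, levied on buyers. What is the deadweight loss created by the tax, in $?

Deadweight loss = $131.25.

Without the tax, 295 − 6P = P + 183 gives 7P = 112, so P* = $16 and Q* = 199.
With the tax collected from buyers, demand (in seller-price terms) shifts: Qd = 295 − 6(P + 17.5).
Solving gives Q = 184 with buyers paying $18.5 and producers receiving $1 (the $17.5 wedge).
Quantity falls by |ΔQ| = |199 − 184| = 15.
DWL = ½ · t · |ΔQ| = ½ · 17.5 · 15 = $131.25.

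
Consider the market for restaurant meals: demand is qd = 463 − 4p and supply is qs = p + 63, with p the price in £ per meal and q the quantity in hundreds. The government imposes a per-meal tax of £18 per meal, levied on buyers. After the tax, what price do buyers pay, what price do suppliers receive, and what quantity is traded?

Buyers pay £83.6; suppliers receive £65.6; quantity = 128.6.

Before the tax: set 463 − 4p = p + 63 → p* = £80, q* = 143.
With the tax collected from buyers, demand (in seller-price terms) shifts: qd = 463 − 4(p + 18).
Solving gives q = 128.6 with buyers paying £83.6 and suppliers receiving £65.6 (the £18 wedge).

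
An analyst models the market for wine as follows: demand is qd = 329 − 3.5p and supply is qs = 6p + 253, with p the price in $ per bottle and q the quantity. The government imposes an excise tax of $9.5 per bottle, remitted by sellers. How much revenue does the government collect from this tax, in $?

Before the tax: set 329 − 3.5p = 6p + 253 → p* = $8, q* = 301.
With the tax collected from sellers, supply shifts: qs = 6(p − 9.5) + 253.
Solving gives q = 280 with consumers paying $14 and sellers receiving $4.5 (the $9.5 wedge).
Revenue = t · Q = 9.5 · 280 = $2660.

Tax revenue = $2660.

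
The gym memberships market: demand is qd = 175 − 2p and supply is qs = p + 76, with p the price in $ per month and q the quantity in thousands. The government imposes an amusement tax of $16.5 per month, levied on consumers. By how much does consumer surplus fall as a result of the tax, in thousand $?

Without the tax, 175 − 2p = p + 76 gives 3p = 99, so p* = $33 and q* = 109.
With the tax collected from consumers, demand (in seller-price terms) shifts: qd = 175 − 2(p + 16.5).
New equilibrium: consumers pay $38.5, sellers receive $22, q = 98. (Wedge: pb − ps = 16.5.)
ΔCS is the trapezoid between Q = 98 and Q = 109 of height $5.5: ½ · (109 + 98) · 5.5 = $569.25.

Consumer surplus falls by $569.25 thousand.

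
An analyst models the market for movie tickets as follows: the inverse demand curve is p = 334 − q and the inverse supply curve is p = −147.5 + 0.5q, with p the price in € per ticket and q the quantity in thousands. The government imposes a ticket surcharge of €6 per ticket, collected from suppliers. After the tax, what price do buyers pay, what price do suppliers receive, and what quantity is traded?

Inverting to q(p) form: qd = 334 − p; qs = 2p + 295.
Without the tax, 334 − p = 2p + 295 gives 3p = 39, so p* = €13 and q* = 321.
With the tax collected from suppliers, supply shifts: qs = 2(p − 6) + 295.
Solving gives q = 317 with buyers paying €17 and suppliers receiving €11 (the €6 wedge).
The less price-elastic side of the market bears the larger share of a per-unit tax.

Buyers pay €17; suppliers receive €11; quantity = 317.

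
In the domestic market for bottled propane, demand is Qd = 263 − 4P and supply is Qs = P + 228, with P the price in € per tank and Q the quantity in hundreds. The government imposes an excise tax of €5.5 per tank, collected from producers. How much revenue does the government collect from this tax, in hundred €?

Without the tax, 263 − 4P = P + 228 gives 5P = 35, so P* = €7 and Q* = 235.
With the tax collected from producers, supply shifts: Qs = (P − 5.5) + 228.
New equilibrium: buyers pay €8.1, producers receive €2.6, Q = 230.6. (Wedge: Pb − Ps = 5.5.)
Revenue = t · Q = 5.5 · 230.6 = €1268.3.

Tax revenue = €1268.3 hundred.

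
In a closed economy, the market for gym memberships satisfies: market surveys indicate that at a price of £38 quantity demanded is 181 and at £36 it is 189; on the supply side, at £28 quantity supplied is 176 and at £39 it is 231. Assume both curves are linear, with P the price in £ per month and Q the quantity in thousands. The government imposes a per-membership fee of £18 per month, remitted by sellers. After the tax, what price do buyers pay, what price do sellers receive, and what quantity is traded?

Buyers pay £43; sellers receive £25; quantity = 161.

Demand slope: (189 − 181)/(36 − 38) = -4, so Qd = 333 − 4P.
Supply slope: (231 − 176)/(39 − 28) = 5, so Qs = 5P + 36.
Before the tax: set 333 − 4P = 5P + 36 → P* = £33, Q* = 201.
With the tax collected from sellers, supply shifts: Qs = 5(P − 18) + 36.
New equilibrium: buyers pay £43, sellers receive £25, Q = 161. (Wedge: Pb − Ps = 18.)
The less price-elastic side of the market bears the larger share of a per-unit tax.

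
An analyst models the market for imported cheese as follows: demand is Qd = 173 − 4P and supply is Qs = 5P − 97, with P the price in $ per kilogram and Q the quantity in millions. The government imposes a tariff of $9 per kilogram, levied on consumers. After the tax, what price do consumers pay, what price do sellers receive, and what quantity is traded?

Consumers pay $35; sellers receive $26; quantity = 33.

Without the tax, 173 − 4P = 5P − 97 gives 9P = 270, so P* = $30 and Q* = 53.
With the tax collected from consumers, demand (in seller-price terms) shifts: Qd = 173 − 4(P + 9).
Solving gives Q = 33 with consumers paying $35 and sellers receiving $26 (the $9 wedge).
The less price-elastic side of the market bears the larger share of a per-unit tax.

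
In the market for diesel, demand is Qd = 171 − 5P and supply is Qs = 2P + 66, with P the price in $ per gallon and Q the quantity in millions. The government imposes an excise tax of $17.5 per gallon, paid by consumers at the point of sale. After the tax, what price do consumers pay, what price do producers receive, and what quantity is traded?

Consumers pay $20; producers receive $2.5; quantity = 71.

Without the tax, 171 − 5P = 2P + 66 gives 7P = 105, so P* = $15 and Q* = 96.
With the tax collected from consumers, demand (in seller-price terms) shifts: Qd = 171 − 5(P + 17.5).
New equilibrium: consumers pay $20, producers receive $2.5, Q = 71. (Wedge: Pb − Ps = 17.5.)
The less price-elastic side of the market bears the larger share of a per-unit tax.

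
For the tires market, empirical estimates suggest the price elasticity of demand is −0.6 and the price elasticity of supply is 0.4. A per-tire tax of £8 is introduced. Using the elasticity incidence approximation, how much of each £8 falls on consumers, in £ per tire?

Incidence ratio: consumers' share ≈ εs / (εs + |εd|) = 0.4 / (0.4 + 0.6) = 0.4.
So consumers bear ≈ 0.4 × £8 = £3.2; producers bear £4.8.

Consumers bear ≈ £3.2 per tire.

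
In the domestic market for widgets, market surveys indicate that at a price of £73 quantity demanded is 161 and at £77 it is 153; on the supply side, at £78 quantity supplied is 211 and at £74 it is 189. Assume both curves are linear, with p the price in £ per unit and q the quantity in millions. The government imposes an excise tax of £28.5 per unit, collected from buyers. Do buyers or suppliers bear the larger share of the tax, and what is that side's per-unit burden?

Buyers bear the larger share: £20.9 per unit.

Demand slope: (153 − 161)/(77 − 73) = -2, so qd = 307 − 2p.
Supply slope: (189 − 211)/(74 − 78) = 5.5, so qs = 5.5p − 218.
Before the tax: set 307 − 2p = 5.5p − 218 → p* = £70, q* = 167.
With the tax collected from buyers, demand (in seller-price terms) shifts: qd = 307 − 2(p + 28.5).
Solving gives q = 125.2 with buyers paying £90.9 and suppliers receiving £62.4 (the £28.5 wedge).
Per-unit burden: buyers £20.9, suppliers £7.6.
Buyers take the larger share because demand is less price-elastic here (demand slope 2 vs supply slope 5.5).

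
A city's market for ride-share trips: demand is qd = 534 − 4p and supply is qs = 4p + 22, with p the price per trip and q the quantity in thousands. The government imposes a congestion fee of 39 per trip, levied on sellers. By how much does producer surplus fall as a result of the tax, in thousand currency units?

Producer surplus falls by 4660.5 thousand.

Before the tax: set 534 − 4p = 4p + 22 → p* = 64, q* = 278.
With the tax collected from sellers, supply shifts: qs = 4(p − 39) + 22.
New equilibrium: consumers pay 83.5, sellers receive 44.5, q = 200. (Wedge: pb − ps = 39.)
ΔPS is the trapezoid between Q = 200 and Q = 278 of height 19.5: ½ · (278 + 200) · 19.5 = 4660.5.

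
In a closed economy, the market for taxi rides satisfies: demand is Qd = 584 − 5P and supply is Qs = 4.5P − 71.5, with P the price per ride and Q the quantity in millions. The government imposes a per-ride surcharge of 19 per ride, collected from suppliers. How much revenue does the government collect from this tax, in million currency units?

Tax revenue = 3686 million.

Without the tax, 584 − 5P = 4.5P − 71.5 gives 9.5P = 655.5, so P* = 69 and Q* = 239.
With the tax collected from suppliers, supply shifts: Qs = 4.5(P − 19) − 71.5.
New equilibrium: consumers pay 78, suppliers receive 59, Q = 194. (Wedge: Pb − Ps = 19.)
Revenue = t · Q = 19 · 194 = 3686.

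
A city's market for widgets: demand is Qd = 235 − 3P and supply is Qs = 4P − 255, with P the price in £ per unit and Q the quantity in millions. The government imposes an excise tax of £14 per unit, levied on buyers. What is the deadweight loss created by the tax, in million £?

Deadweight loss = £168 million.

Without the tax, 235 − 3P = 4P − 255 gives 7P = 490, so P* = £70 and Q* = 25.
With the tax collected from buyers, demand (in seller-price terms) shifts: Qd = 235 − 3(P + 14).
Solving gives Q = 1 with buyers paying £78 and sellers receiving £64 (the £14 wedge).
Quantity falls by |ΔQ| = |25 − 1| = 24.
DWL = ½ · t · |ΔQ| = ½ · 14 · 24 = £168.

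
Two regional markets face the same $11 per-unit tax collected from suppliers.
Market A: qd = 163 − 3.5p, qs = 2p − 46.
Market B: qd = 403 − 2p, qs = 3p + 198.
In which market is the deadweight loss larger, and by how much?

Market A, by $4.4.

Market A: pre-tax p* = $38, q* = 30; post-tax q = 16; deadweight loss = $77.
Market B: pre-tax p* = $41, q* = 321; post-tax q = 307.8; deadweight loss = $72.6.
Difference: $77 vs $72.6 → market A is larger by $4.4.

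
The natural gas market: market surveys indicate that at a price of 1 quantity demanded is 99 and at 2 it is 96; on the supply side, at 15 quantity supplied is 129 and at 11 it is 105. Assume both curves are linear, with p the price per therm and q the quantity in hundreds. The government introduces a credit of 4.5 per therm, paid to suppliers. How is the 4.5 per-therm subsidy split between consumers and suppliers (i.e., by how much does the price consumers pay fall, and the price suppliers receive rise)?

Demand slope: (96 − 99)/(2 − 1) = -3, so qd = 102 − 3p.
Supply slope: (105 − 129)/(11 − 15) = 6, so qs = 6p + 39.
Without the subsidy, 102 − 3p = 6p + 39 gives 9p = 63, so p* = 7 and q* = 81.
With a per-unit subsidy paid to suppliers, each receives p + 4.5 per unit sold, so supply becomes qs = 6(p + 4.5) + 39.
Solving gives q = 90 with consumers paying 4 and suppliers receiving 8.5 (the 4.5 wedge).
Gain to consumers: 3; to suppliers: 1.5. (They sum to 4.5.)

Consumers gain 3 per therm; suppliers gain 1.5 per therm.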